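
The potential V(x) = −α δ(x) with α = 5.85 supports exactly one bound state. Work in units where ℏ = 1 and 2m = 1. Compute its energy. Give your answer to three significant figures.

E = -8.56

For x ≠ 0 the bound state is ψ ∝ e^{−κ|x|}; integrating the TISE across the delta gives the cusp condition 2κ = 2mα/ℏ², so κ = 2.925.
Then E = −ℏ²κ²/(2m) = −mα²/(2ℏ²) = -8.556.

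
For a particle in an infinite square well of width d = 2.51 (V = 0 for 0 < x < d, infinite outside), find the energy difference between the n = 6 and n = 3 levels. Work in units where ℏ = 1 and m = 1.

E_n = n²π²ℏ²/(2md²), so ΔE = (6² − 3²) π²ℏ²/(2md²).
ΔE = 27 × π² / (2 × 1 × 2.51²) = 21.15.

ΔE = 21.1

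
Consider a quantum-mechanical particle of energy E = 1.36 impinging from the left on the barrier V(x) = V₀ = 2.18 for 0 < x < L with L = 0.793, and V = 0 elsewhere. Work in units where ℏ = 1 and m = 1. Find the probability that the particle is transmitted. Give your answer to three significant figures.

E < V₀: inside the barrier ψ ∝ e^{±κx} with κ = √(2m(V₀ − E))/ℏ = 1.281.
κL = 1.016, sinh(κL) = 1.199.
The exact tunnelling result is T⁻¹ = 1 + V₀² sinh²(κL) / [4E(V₀ − E)] = 2.532, so T = 0.395.

T = 0.395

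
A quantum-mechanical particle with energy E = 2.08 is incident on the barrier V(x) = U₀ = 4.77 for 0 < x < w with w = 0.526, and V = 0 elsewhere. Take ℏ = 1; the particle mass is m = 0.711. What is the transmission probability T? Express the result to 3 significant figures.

E < U₀: inside the barrier ψ ∝ e^{±κx} with κ = √(2m(U₀ − E))/ℏ = 1.956.
κw = 1.029, sinh(κw) = 1.220.
Matching ψ, ψ′ at both faces gives T = [1 + U₀² sinh²(κw) / (4E(U₀ − E))]⁻¹ = 1/2.513 = 0.398.

T = 0.398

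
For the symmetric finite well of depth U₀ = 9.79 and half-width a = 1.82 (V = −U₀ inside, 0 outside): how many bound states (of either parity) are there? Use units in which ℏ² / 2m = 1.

N = 4

The dimensionless depth is z₀ = a√(2mU₀)/ℏ = 1.82 × √(9.790) = 5.695.
A new bound state (alternating even/odd) appears each time z₀ passes a multiple of π/2, so N = ⌊2z₀/π⌋ + 1 = ⌊3.625⌋ + 1 = 4.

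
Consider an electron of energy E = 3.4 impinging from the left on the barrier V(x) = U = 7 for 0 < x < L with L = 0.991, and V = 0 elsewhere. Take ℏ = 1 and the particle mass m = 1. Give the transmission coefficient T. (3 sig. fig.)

T = 0.0194

E < U: inside the barrier ψ ∝ e^{±κx} with κ = √(2m(U − E))/ℏ = 2.683.
κL = 2.659, sinh(κL) = 7.107.
The exact tunnelling result is T⁻¹ = 1 + U² sinh²(κL) / [4E(U − E)] = 51.55, so T = 0.0194.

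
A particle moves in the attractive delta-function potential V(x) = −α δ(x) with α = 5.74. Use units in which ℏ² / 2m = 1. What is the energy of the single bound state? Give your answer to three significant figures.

The bound state is ψ(x) = √κ e^{−κ|x|}. The derivative jump ψ'(0⁺) − ψ'(0⁻) = −(2mα/ℏ²)ψ(0) fixes κ = mα/ℏ² = 2.870.
Then E = −ℏ²κ²/(2m) = −mα²/(2ℏ²) = -8.237.

E = -8.24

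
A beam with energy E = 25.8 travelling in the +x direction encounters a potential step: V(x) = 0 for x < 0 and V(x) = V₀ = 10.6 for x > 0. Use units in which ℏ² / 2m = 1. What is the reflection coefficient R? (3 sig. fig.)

On each side the TISE gives plane waves with k = √(2m(E − V))/ℏ: k₁ = √(2·½·25.8) = 5.079, k₂ = √(2·½·15.2) = 3.899.
Matching ψ and ψ′ at x = 0 gives r = (k₁ − k₂)/(k₁ + k₂), so R = r² = 0.01729 and T = 1 − R = 0.9827.

R = 0.0173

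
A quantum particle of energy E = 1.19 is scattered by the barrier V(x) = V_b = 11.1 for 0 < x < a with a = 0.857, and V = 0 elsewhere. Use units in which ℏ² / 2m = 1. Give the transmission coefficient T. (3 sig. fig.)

T = 0.00696

E < V_b: inside the barrier ψ ∝ e^{±κx} with κ = √(2m(V_b − E))/ℏ = 3.148.
κa = 2.698, sinh(κa) = 7.390.
Matching ψ, ψ′ at both faces gives T = [1 + V_b² sinh²(κa) / (4E(V_b − E))]⁻¹ = 1/143.7 = 0.00696.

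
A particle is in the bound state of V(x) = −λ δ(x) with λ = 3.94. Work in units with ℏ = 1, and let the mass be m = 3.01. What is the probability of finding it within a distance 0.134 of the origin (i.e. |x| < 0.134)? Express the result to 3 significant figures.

The normalised bound state is ψ = √κ e^{−κ|x|} with κ = mλ/ℏ² = 11.86.
P(|x| < d) = ∫_{−d}^{d} κ e^{−2κ|x|} dx = 1 − e^{−2κd} = 1 − e^{−3.178} = 0.9583.

P = 0.958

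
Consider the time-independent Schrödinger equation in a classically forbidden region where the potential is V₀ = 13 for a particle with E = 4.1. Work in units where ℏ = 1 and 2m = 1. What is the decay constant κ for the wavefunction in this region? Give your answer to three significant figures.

κ = 2.98

Since E < V₀ the TISE in this region is ψ'' = κ²ψ with κ = √(2m(V₀ − E))/ℏ.
κ = √(2 × 0.5 × 8.9) = 2.983.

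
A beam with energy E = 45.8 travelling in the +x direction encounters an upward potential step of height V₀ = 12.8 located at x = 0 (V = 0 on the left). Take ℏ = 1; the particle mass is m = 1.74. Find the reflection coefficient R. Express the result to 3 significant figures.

The wavenumbers are k₁ = √(2mE)/ℏ = 12.62 on the left and k₂ = √(2m(E − V₀))/ℏ = 10.72 on the right.
Matching ψ and ψ′ at x = 0 gives r = (k₁ − k₂)/(k₁ + k₂), so R = r² = 0.006685 and T = 1 − R = 0.9933.

R = 0.00668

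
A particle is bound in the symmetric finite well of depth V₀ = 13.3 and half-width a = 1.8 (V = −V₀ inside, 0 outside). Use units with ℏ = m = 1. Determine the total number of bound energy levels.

The dimensionless depth is z₀ = a√(2mV₀)/ℏ = 1.8 × √(26.60) = 9.284.
A new bound state (alternating even/odd) appears each time z₀ passes a multiple of π/2, so N = ⌊2z₀/π⌋ + 1 = ⌊5.910⌋ + 1 = 6.

N = 6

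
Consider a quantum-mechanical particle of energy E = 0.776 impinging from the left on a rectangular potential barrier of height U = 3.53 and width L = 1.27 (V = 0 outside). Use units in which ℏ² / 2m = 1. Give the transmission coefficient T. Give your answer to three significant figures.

T = 0.0401

Since E < U the interior solution is evanescent with decay constant κ = √(2m(U − E))/ℏ = 1.660.
κL = 2.108, sinh(κL) = 4.053.
The exact tunnelling result is T⁻¹ = 1 + U² sinh²(κL) / [4E(U − E)] = 24.95, so T = 0.0401.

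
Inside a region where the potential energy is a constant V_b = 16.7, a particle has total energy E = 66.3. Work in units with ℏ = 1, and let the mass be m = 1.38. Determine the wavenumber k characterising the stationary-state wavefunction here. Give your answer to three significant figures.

With E > V_b the solution is oscillatory, ψ ∝ e^{±ikx} with k = √(2m(E − V_b))/ℏ.
k = √(2 × 1.38 × 49.6) = 11.70.

k = 11.7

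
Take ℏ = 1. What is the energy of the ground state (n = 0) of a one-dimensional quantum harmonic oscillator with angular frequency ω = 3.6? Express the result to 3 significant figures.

E = 1.80

The oscillator eigenvalues are E_n = ℏω(n + ½), so E_0 = 3.6 × 0.5 = 1.800.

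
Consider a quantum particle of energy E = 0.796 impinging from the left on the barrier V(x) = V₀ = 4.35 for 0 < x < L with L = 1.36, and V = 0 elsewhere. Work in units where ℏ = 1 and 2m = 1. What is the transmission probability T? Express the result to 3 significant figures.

E < V₀: inside the barrier ψ ∝ e^{±κx} with κ = √(2m(V₀ − E))/ℏ = 1.885.
κL = 2.564, sinh(κL) = 6.455.
The exact tunnelling result is T⁻¹ = 1 + V₀² sinh²(κL) / [4E(V₀ − E)] = 70.67, so T = 0.0142.

T = 0.0142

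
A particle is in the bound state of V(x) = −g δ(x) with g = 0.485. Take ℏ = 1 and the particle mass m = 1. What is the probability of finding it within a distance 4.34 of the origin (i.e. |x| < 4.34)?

P = 0.985

The normalised bound state is ψ = √κ e^{−κ|x|} with κ = mg/ℏ² = 0.4850.
P(|x| < d) = ∫_{−d}^{d} κ e^{−2κ|x|} dx = 1 − e^{−2κd} = 1 − e^{−4.210} = 0.9852.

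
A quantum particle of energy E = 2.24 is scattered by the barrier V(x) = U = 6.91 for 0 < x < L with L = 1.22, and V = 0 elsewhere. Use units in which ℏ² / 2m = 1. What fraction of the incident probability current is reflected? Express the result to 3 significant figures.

R = 0.982

E < U: inside the barrier ψ ∝ e^{±κx} with κ = √(2m(U − E))/ℏ = 2.161.
κL = 2.636, sinh(κL) = 6.946.
The exact tunnelling result is T⁻¹ = 1 + U² sinh²(κL) / [4E(U − E)] = 56.05, so T = 0.0178.
R = 1 − T = 0.982.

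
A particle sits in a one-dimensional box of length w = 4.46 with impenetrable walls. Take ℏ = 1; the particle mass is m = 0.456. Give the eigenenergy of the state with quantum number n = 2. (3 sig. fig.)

The infinite-well eigenfunctions ψ_n = √(2/w) sin(nπx/w) vanish at both walls, giving E_n = n²π²ℏ²/(2mw²).
E_2 = 2² × π² / (2 × 0.456 × 4.46²) = 2.176.

E = 2.18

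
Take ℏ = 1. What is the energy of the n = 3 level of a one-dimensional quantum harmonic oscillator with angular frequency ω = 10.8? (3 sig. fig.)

E = 37.8

Using E_n = (n + ½)ℏω: E_3 = 3.5 × 10.8 = 37.80.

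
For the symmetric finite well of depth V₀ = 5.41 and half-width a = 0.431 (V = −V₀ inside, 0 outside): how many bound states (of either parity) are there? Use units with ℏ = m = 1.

N = 1

The dimensionless depth is z₀ = a√(2mV₀)/ℏ = 0.431 × √(10.82) = 1.418.
The even/odd transcendental equations gain one root per π/2 in z₀, giving N = 1 + ⌊2z₀/π⌋ = 1 + ⌊0.9025⌋ = 1.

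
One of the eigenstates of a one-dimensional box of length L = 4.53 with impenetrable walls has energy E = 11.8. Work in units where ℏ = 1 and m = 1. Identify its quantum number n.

From E_n = n²π²ℏ²/(2mL²) invert to n = √(2mL²E)/(πℏ).
n = (4.53/π) × √(2 × 1 × 11.8) = 7.005 → n = 7.

n = 7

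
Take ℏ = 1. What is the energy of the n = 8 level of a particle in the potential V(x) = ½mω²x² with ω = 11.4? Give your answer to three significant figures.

The oscillator eigenvalues are E_n = ℏω(n + ½), so E_8 = 11.4 × 8.5 = 96.90.

E = 96.9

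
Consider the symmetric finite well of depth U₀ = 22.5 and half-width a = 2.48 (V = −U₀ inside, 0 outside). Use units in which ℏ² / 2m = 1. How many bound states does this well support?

The dimensionless depth is z₀ = a√(2mU₀)/ℏ = 2.48 × √(22.50) = 11.76.
The even/odd transcendental equations gain one root per π/2 in z₀, giving N = 1 + ⌊2z₀/π⌋ = 1 + ⌊7.489⌋ = 8.

N = 8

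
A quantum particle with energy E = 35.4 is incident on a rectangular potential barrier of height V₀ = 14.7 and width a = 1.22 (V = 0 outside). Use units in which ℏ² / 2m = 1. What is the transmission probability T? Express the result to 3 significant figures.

Above the barrier the interior wavenumber is k₂ = √(2m(E − V₀))/ℏ = 4.550, giving phase k₂a = 5.551.
T = [1 + V₀² sin²(k₂a) / (4E(E − V₀))]⁻¹ = 1/1.033 = 0.968.

T = 0.968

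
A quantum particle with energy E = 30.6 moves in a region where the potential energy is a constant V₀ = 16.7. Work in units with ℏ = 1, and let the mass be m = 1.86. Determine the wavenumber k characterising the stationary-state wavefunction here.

k = 7.19

With E > V₀ the solution is oscillatory, ψ ∝ e^{±ikx} with k = √(2m(E − V₀))/ℏ.
k = √(2 × 1.86 × 13.9) = 7.191.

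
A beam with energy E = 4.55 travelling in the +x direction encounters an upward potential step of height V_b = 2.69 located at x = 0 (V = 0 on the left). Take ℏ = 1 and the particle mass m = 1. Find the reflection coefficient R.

R = 0.0484

The wavenumbers are k₁ = √(2mE)/ℏ = 3.017 on the left and k₂ = √(2m(E − V_b))/ℏ = 1.929 on the right.
Continuity of ψ and ψ′ at the step yields the reflection amplitude r = (k₁ − k₂)/(k₁ + k₂) = 0.2200; thus R = |r|² = 0.04839, T = 0.9516.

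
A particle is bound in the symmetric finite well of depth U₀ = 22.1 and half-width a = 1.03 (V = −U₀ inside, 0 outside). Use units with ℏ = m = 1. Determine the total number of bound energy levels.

N = 5

Define the well-strength parameter z₀ = (a/ℏ)√(2mU₀) = 1.03 × √(2·1·22.1) = 6.848.
A new bound state (alternating even/odd) appears each time z₀ passes a multiple of π/2, so N = ⌊2z₀/π⌋ + 1 = ⌊4.359⌋ + 1 = 5.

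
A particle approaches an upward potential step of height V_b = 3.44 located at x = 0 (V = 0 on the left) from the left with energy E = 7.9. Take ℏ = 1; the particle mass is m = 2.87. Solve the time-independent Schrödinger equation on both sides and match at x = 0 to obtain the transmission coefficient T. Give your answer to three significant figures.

The wavenumbers are k₁ = √(2mE)/ℏ = 6.734 on the left and k₂ = √(2m(E − V_b))/ℏ = 5.060 on the right.
Matching ψ and ψ′ at x = 0 gives r = (k₁ − k₂)/(k₁ + k₂), so R = r² = 0.02015 and T = 1 − R = 0.9798.

T = 0.980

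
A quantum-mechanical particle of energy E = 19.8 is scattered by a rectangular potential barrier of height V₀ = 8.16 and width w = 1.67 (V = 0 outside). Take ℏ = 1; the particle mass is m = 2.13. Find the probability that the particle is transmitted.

Above the barrier the interior wavenumber is k₂ = √(2m(E − V₀))/ℏ = 7.042, giving phase k₂w = 11.76.
T = [1 + V₀² sin²(k₂w) / (4E(E − V₀))]⁻¹ = 1/1.038 = 0.964.

T = 0.964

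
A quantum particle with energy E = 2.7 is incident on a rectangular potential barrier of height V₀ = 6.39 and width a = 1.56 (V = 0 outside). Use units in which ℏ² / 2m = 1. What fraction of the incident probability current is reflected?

R = 0.990

E < V₀: inside the barrier ψ ∝ e^{±κx} with κ = √(2m(V₀ − E))/ℏ = 1.921.
κa = 2.997, sinh(κa) = 9.984.
The exact tunnelling result is T⁻¹ = 1 + V₀² sinh²(κa) / [4E(V₀ − E)] = 103.1, so T = 0.00970.
R = 1 − T = 0.990.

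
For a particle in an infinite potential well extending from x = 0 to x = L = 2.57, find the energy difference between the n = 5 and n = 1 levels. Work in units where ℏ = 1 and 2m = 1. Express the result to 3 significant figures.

ΔE = 35.9

E_n = n²π²ℏ²/(2mL²), so ΔE = (5² − 1²) π²ℏ²/(2mL²).
ΔE = 24 × π² / (2 × 0.5 × 2.57²) = 35.86.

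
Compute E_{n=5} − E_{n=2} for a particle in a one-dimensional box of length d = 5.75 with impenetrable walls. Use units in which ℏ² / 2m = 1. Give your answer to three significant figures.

ΔE = 6.27

E_n = n²π²ℏ²/(2md²), so ΔE = (5² − 2²) π²ℏ²/(2md²).
ΔE = 21 × π² / (2 × 0.5 × 5.75²) = 6.269.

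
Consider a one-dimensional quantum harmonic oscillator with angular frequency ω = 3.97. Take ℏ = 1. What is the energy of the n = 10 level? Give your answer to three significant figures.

The oscillator eigenvalues are E_n = ℏω(n + ½), so E_10 = 3.97 × 10.5 = 41.69.

E = 41.7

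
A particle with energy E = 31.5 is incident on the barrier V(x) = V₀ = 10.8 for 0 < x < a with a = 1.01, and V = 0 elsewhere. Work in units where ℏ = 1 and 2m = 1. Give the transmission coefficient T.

E > V₀: inside the barrier k₂ = √(2m(E − V₀))/ℏ = 4.550, k₂a = 4.595.
T = [1 + V₀² sin²(k₂a) / (4E(E − V₀))]⁻¹ = 1/1.044 = 0.958.

T = 0.958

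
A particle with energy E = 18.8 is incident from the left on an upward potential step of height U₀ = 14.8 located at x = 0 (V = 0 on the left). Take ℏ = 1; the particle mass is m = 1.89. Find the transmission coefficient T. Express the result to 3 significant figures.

The wavenumbers are k₁ = √(2mE)/ℏ = 8.430 on the left and k₂ = √(2m(E − U₀))/ℏ = 3.888 on the right.
Matching ψ and ψ′ at x = 0 gives r = (k₁ − k₂)/(k₁ + k₂), so R = r² = 0.1359 and T = 1 − R = 0.8641.

T = 0.864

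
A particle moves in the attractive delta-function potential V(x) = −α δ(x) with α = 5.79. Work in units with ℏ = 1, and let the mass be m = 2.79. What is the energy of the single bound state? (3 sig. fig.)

The bound state is ψ(x) = √κ e^{−κ|x|}. The derivative jump ψ'(0⁺) − ψ'(0⁻) = −(2mα/ℏ²)ψ(0) fixes κ = mα/ℏ² = 16.15.
Then E = −ℏ²κ²/(2m) = −mα²/(2ℏ²) = -46.77.

E = -46.8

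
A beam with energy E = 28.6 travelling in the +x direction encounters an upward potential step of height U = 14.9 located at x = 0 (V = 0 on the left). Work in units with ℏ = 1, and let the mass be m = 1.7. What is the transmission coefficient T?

On each side the TISE gives plane waves with k = √(2m(E − V))/ℏ: k₁ = √(2·1.7·28.6) = 9.861, k₂ = √(2·1.7·13.7) = 6.825.
Matching ψ and ψ′ at x = 0 gives r = (k₁ − k₂)/(k₁ + k₂), so R = r² = 0.03311 and T = 1 − R = 0.9669.

T = 0.967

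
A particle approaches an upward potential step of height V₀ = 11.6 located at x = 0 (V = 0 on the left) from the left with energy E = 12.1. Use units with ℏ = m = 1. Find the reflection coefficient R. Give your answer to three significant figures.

The wavenumbers are k₁ = √(2mE)/ℏ = 4.919 on the left and k₂ = √(2m(E − V₀))/ℏ = 1.000 on the right.
Continuity of ψ and ψ′ at the step yields the reflection amplitude r = (k₁ − k₂)/(k₁ + k₂) = 0.6621; thus R = |r|² = 0.4384, T = 0.5616.

R = 0.438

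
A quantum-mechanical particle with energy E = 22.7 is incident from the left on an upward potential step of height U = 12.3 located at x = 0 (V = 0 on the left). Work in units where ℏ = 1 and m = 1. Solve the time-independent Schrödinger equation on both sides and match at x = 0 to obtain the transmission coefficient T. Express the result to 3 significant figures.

On each side the TISE gives plane waves with k = √(2m(E − V))/ℏ: k₁ = √(2·1·22.7) = 6.738, k₂ = √(2·1·10.4) = 4.561.
Continuity of ψ and ψ′ at the step yields the reflection amplitude r = (k₁ − k₂)/(k₁ + k₂) = 0.1927; thus R = |r|² = 0.03713, T = 0.9629.

T = 0.963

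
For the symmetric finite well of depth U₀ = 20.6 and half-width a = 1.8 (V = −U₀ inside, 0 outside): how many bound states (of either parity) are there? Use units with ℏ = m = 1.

N = 8

The dimensionless depth is z₀ = a√(2mU₀)/ℏ = 1.8 × √(41.20) = 11.55.
The even/odd transcendental equations gain one root per π/2 in z₀, giving N = 1 + ⌊2z₀/π⌋ = 1 + ⌊7.355⌋ = 8.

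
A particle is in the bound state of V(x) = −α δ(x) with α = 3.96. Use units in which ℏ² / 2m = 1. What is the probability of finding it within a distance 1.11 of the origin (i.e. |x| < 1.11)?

The normalised bound state is ψ = √κ e^{−κ|x|} with κ = mα/ℏ² = 1.980.
P(|x| < d) = ∫_{−d}^{d} κ e^{−2κ|x|} dx = 1 − e^{−2κd} = 1 − e^{−4.396} = 0.9877.

P = 0.988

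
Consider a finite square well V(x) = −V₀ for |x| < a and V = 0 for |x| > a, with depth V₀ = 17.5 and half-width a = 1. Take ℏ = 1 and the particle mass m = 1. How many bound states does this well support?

N = 4

Define the well-strength parameter z₀ = (a/ℏ)√(2mV₀) = 1 × √(2·1·17.5) = 5.916.
The even/odd transcendental equations gain one root per π/2 in z₀, giving N = 1 + ⌊2z₀/π⌋ = 1 + ⌊3.766⌋ = 4.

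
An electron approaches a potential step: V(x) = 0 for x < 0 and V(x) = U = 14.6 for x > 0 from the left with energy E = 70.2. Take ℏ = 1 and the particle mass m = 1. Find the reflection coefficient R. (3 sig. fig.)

On each side the TISE gives plane waves with k = √(2m(E − V))/ℏ: k₁ = √(2·1·70.2) = 11.85, k₂ = √(2·1·55.6) = 10.55.
Continuity of ψ and ψ′ at the step yields the reflection amplitude r = (k₁ − k₂)/(k₁ + k₂) = 0.05823; thus R = |r|² = 0.003390, T = 0.9966.

R = 0.00339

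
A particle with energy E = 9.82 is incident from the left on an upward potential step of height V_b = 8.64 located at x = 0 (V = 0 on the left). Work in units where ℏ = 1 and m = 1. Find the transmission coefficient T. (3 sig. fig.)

The wavenumbers are k₁ = √(2mE)/ℏ = 4.432 on the left and k₂ = √(2m(E − V_b))/ℏ = 1.536 on the right.
Matching ψ and ψ′ at x = 0 gives r = (k₁ − k₂)/(k₁ + k₂), so R = r² = 0.2354 and T = 1 − R = 0.7646.

T = 0.765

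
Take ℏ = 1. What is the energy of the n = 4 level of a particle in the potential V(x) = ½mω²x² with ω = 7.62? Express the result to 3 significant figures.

E = 34.3

Using E_n = (n + ½)ℏω: E_4 = 4.5 × 7.62 = 34.29.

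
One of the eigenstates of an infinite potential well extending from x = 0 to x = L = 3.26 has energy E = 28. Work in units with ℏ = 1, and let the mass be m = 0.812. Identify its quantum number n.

From E_n = n²π²ℏ²/(2mL²) invert to n = √(2mL²E)/(πℏ).
n = (3.26/π) × √(2 × 0.812 × 28) = 6.997 → n = 7.

n = 7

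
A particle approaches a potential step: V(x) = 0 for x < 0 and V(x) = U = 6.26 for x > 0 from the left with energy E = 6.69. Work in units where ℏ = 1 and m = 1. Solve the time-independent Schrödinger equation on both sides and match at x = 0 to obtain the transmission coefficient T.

On each side the TISE gives plane waves with k = √(2m(E − V))/ℏ: k₁ = √(2·1·6.69) = 3.658, k₂ = √(2·1·0.43) = 0.9274.
Continuity of ψ and ψ′ at the step yields the reflection amplitude r = (k₁ − k₂)/(k₁ + k₂) = 0.5955; thus R = |r|² = 0.3546, T = 0.6454.

T = 0.645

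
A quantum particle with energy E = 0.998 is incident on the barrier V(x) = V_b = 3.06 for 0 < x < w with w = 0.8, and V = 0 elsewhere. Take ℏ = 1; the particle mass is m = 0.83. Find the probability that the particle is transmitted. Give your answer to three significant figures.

T = 0.168

E < V_b: inside the barrier ψ ∝ e^{±κx} with κ = √(2m(V_b − E))/ℏ = 1.850.
κw = 1.480, sinh(κw) = 2.083.
The exact tunnelling result is T⁻¹ = 1 + V_b² sinh²(κw) / [4E(V_b − E)] = 5.935, so T = 0.168.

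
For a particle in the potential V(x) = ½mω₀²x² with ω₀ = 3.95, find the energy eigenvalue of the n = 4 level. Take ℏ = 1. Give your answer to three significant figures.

E = 17.8

Using E_n = (n + ½)ℏω₀: E_4 = 4.5 × 3.95 = 17.78.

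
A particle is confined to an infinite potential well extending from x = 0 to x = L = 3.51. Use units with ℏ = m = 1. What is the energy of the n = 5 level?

Requiring ψ(0) = ψ(L) = 0 quantises k = nπ/L, hence E_n = ℏ²k²/2m = n²π²ℏ²/(2mL²).
E_5 = 5² × π² / (2 × 1 × 3.51²) = 10.01.

E = 10.0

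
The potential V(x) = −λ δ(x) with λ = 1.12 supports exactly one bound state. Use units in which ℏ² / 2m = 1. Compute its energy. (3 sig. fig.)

The bound state is ψ(x) = √κ e^{−κ|x|}. The derivative jump ψ'(0⁺) − ψ'(0⁻) = −(2mλ/ℏ²)ψ(0) fixes κ = mλ/ℏ² = 0.5600.
Then E = −ℏ²κ²/(2m) = −mλ²/(2ℏ²) = -0.3136.

E = -0.314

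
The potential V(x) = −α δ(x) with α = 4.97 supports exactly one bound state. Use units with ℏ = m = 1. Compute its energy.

For x ≠ 0 the bound state is ψ ∝ e^{−κ|x|}; integrating the TISE across the delta gives the cusp condition 2κ = 2mα/ℏ², so κ = 4.970.
Then E = −ℏ²κ²/(2m) = −mα²/(2ℏ²) = -12.35.

E = -12.4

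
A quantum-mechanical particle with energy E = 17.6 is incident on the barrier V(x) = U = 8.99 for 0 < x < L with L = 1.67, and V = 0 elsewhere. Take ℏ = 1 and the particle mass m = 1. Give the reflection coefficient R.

R = 0.0462

E > U: inside the barrier k₂ = √(2m(E − U))/ℏ = 4.150, k₂L = 6.930.
Matching at both interfaces gives T⁻¹ = 1 + U² sin²(k₂L) / [4E(E − U)] = 1.048, hence T = 0.954.
R = 1 − T = 0.0462.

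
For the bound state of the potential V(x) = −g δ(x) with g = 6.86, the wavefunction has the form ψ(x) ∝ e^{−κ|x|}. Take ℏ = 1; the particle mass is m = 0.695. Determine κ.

κ = 4.77

Integrating the TISE across x = 0 gives the cusp condition ψ'(0⁺) − ψ'(0⁻) = −(2mg/ℏ²)ψ(0).
With ψ ∝ e^{−κ|x|} this yields −2κ = −2mg/ℏ², so κ = mg/ℏ² = 4.768.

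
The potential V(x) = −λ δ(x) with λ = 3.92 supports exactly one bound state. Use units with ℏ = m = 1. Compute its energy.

The bound state is ψ(x) = √κ e^{−κ|x|}. The derivative jump ψ'(0⁺) − ψ'(0⁻) = −(2mλ/ℏ²)ψ(0) fixes κ = mλ/ℏ² = 3.920.
Then E = −ℏ²κ²/(2m) = −mλ²/(2ℏ²) = -7.683.

E = -7.68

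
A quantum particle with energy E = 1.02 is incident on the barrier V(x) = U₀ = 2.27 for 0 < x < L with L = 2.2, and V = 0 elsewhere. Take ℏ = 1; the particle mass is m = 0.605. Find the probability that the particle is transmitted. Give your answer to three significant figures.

T = 0.0175

E < U₀: inside the barrier ψ ∝ e^{±κx} with κ = √(2m(U₀ − E))/ℏ = 1.230.
κL = 2.706, sinh(κL) = 7.449.
The exact tunnelling result is T⁻¹ = 1 + U₀² sinh²(κL) / [4E(U₀ − E)] = 57.06, so T = 0.0175.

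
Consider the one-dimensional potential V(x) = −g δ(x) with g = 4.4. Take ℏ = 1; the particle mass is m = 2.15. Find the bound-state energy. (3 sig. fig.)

For x ≠ 0 the bound state is ψ ∝ e^{−κ|x|}; integrating the TISE across the delta gives the cusp condition 2κ = 2mg/ℏ², so κ = 9.460.
Then E = −ℏ²κ²/(2m) = −mg²/(2ℏ²) = -20.81.

E = -20.8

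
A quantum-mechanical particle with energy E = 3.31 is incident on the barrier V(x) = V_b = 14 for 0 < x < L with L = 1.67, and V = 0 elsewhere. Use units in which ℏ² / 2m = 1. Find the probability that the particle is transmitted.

E < V_b: inside the barrier ψ ∝ e^{±κx} with κ = √(2m(V_b − E))/ℏ = 3.270.
κL = 5.460, sinh(κL) = 117.6.
The exact tunnelling result is T⁻¹ = 1 + V_b² sinh²(κL) / [4E(V_b − E)] = 19140, so T = 0.0000522.

T = 0.0000522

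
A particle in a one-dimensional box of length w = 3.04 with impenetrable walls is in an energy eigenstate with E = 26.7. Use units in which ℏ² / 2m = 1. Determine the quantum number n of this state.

From E_n = n²π²ℏ²/(2mw²) invert to n = √(2mw²E)/(πℏ).
n = (3.04/π) × √(2 × 0.5 × 26.7) = 5.000 → n = 5.

n = 5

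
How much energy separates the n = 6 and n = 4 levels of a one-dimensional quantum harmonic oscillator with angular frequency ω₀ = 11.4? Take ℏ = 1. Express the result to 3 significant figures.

ΔE = 22.8

E_n = ℏω₀(n + ½), so ΔE = (6 − 4) ℏω₀ = 2 × 11.4 = 22.80.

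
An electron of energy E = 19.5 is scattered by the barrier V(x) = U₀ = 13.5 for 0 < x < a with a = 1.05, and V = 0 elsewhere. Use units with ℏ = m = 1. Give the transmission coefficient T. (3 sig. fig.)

T = 0.919

Above the barrier the interior wavenumber is k₂ = √(2m(E − U₀))/ℏ = 3.464, giving phase k₂a = 3.637.
Matching at both interfaces gives T⁻¹ = 1 + U₀² sin²(k₂a) / [4E(E − U₀)] = 1.088, hence T = 0.919.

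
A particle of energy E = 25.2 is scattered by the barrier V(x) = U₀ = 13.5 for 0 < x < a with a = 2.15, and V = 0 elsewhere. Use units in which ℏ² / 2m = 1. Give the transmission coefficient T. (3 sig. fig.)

E > U₀: inside the barrier k₂ = √(2m(E − U₀))/ℏ = 3.421, k₂a = 7.354.
Matching at both interfaces gives T⁻¹ = 1 + U₀² sin²(k₂a) / [4E(E − U₀)] = 1.119, hence T = 0.894.

T = 0.894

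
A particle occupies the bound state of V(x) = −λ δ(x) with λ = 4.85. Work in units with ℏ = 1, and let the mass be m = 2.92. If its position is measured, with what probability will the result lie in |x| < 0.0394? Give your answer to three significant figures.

P = 0.672

The normalised bound state is ψ = √κ e^{−κ|x|} with κ = mλ/ℏ² = 14.16.
P(|x| < d) = ∫_{−d}^{d} κ e^{−2κ|x|} dx = 1 − e^{−2κd} = 1 − e^{−1.116} = 0.6724.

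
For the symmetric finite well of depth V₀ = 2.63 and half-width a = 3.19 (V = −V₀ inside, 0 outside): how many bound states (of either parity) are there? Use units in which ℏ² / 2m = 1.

The dimensionless depth is z₀ = a√(2mV₀)/ℏ = 3.19 × √(2.630) = 5.173.
A new bound state (alternating even/odd) appears each time z₀ passes a multiple of π/2, so N = ⌊2z₀/π⌋ + 1 = ⌊3.293⌋ + 1 = 4.

N = 4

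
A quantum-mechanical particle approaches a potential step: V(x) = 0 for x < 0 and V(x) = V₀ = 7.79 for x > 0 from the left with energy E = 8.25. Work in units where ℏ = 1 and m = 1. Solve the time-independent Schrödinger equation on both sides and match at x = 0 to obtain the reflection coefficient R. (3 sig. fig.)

On each side the TISE gives plane waves with k = √(2m(E − V))/ℏ: k₁ = √(2·1·8.25) = 4.062, k₂ = √(2·1·0.46) = 0.9592.
Matching ψ and ψ′ at x = 0 gives r = (k₁ − k₂)/(k₁ + k₂), so R = r² = 0.3819 and T = 1 − R = 0.6181.

R = 0.382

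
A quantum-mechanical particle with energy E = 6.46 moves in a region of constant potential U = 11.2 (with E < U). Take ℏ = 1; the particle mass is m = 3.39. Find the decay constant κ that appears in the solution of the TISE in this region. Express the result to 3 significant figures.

Since E < U the TISE in this region is ψ'' = κ²ψ with κ = √(2m(U − E))/ℏ.
κ = √(2 × 3.39 × 4.74) = 5.669.

κ = 5.67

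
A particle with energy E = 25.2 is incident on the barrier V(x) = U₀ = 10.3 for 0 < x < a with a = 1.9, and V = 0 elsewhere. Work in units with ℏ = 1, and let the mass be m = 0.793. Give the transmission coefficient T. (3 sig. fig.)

T = 0.998

Above the barrier the interior wavenumber is k₂ = √(2m(E − U₀))/ℏ = 4.861, giving phase k₂a = 9.236.
T = [1 + U₀² sin²(k₂a) / (4E(E − U₀))]⁻¹ = 1/1.002 = 0.998.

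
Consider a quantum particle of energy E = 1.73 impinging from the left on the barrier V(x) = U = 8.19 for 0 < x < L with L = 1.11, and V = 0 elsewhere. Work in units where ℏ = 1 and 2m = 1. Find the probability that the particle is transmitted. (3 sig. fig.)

T = 0.00943

E < U: inside the barrier ψ ∝ e^{±κx} with κ = √(2m(U − E))/ℏ = 2.542.
κL = 2.821, sinh(κL) = 8.369.
Matching ψ, ψ′ at both faces gives T = [1 + U² sinh²(κL) / (4E(U − E))]⁻¹ = 1/106.1 = 0.00943.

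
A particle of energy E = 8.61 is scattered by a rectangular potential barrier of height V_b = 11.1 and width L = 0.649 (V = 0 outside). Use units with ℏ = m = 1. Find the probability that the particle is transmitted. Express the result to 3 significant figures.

T = 0.147

E < V_b: inside the barrier ψ ∝ e^{±κx} with κ = √(2m(V_b − E))/ℏ = 2.232.
κL = 1.448, sinh(κL) = 2.010.
The exact tunnelling result is T⁻¹ = 1 + V_b² sinh²(κL) / [4E(V_b − E)] = 6.807, so T = 0.147.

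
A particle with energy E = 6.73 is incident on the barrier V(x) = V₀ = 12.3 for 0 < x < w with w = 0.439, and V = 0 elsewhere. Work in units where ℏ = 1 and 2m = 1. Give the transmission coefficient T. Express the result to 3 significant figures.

E < V₀: inside the barrier ψ ∝ e^{±κx} with κ = √(2m(V₀ − E))/ℏ = 2.360.
κw = 1.036, sinh(κw) = 1.232.
Matching ψ, ψ′ at both faces gives T = [1 + V₀² sinh²(κw) / (4E(V₀ − E))]⁻¹ = 1/2.531 = 0.395.

T = 0.395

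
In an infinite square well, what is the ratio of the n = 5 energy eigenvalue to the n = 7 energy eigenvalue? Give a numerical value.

0.510204

E_n = n²π²ℏ²/(2mL²) so the ratio is n₂²/n₁² = 25/49 = 0.510204.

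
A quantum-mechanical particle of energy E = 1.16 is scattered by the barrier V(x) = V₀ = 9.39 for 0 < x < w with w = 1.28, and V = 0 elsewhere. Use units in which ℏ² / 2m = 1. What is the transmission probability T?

T = 0.00112

Since E < V₀ the interior solution is evanescent with decay constant κ = √(2m(V₀ − E))/ℏ = 2.869.
κw = 3.672, sinh(κw) = 19.65.
Matching ψ, ψ′ at both faces gives T = [1 + V₀² sinh²(κw) / (4E(V₀ − E))]⁻¹ = 1/892.9 = 0.00112.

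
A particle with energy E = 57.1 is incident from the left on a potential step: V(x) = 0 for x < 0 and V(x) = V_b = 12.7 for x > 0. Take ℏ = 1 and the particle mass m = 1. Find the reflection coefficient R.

On each side the TISE gives plane waves with k = √(2m(E − V))/ℏ: k₁ = √(2·1·57.1) = 10.69, k₂ = √(2·1·44.4) = 9.423.
Matching ψ and ψ′ at x = 0 gives r = (k₁ − k₂)/(k₁ + k₂), so R = r² = 0.003945 and T = 1 − R = 0.9961.

R = 0.00394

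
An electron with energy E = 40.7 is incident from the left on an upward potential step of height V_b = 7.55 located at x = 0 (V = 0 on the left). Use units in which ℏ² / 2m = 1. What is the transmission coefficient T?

T = 0.997

The wavenumbers are k₁ = √(2mE)/ℏ = 6.380 on the left and k₂ = √(2m(E − V_b))/ℏ = 5.758 on the right.
Continuity of ψ and ψ′ at the step yields the reflection amplitude r = (k₁ − k₂)/(k₁ + k₂) = 0.05125; thus R = |r|² = 0.002627, T = 0.9974.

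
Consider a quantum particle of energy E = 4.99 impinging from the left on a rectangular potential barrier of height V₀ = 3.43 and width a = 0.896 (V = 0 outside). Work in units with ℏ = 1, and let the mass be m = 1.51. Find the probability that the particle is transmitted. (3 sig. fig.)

T = 0.753

E > V₀: inside the barrier k₂ = √(2m(E − V₀))/ℏ = 2.171, k₂a = 1.945.
T = [1 + V₀² sin²(k₂a) / (4E(E − V₀))]⁻¹ = 1/1.327 = 0.753.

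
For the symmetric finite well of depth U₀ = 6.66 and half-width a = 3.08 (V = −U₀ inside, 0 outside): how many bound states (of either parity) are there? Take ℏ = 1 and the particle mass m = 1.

Define the well-strength parameter z₀ = (a/ℏ)√(2mU₀) = 3.08 × √(2·1·6.66) = 11.24.
The even/odd transcendental equations gain one root per π/2 in z₀, giving N = 1 + ⌊2z₀/π⌋ = 1 + ⌊7.156⌋ = 8.

N = 8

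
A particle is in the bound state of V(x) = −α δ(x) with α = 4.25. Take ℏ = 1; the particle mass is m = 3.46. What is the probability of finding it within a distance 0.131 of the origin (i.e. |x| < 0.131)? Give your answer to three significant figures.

P = 0.979

The normalised bound state is ψ = √κ e^{−κ|x|} with κ = mα/ℏ² = 14.71.
P(|x| < d) = ∫_{−d}^{d} κ e^{−2κ|x|} dx = 1 − e^{−2κd} = 1 − e^{−3.853} = 0.9788.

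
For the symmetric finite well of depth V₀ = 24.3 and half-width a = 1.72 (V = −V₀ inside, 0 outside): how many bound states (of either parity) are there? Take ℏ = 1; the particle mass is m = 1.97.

N = 11

The dimensionless depth is z₀ = a√(2mV₀)/ℏ = 1.72 × √(95.74) = 16.83.
A new bound state (alternating even/odd) appears each time z₀ passes a multiple of π/2, so N = ⌊2z₀/π⌋ + 1 = ⌊10.71⌋ + 1 = 11.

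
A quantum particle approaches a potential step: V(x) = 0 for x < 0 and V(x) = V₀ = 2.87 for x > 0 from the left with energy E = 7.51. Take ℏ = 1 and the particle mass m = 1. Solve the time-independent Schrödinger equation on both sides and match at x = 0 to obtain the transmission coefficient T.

T = 0.986

The wavenumbers are k₁ = √(2mE)/ℏ = 3.876 on the left and k₂ = √(2m(E − V₀))/ℏ = 3.046 on the right.
Matching ψ and ψ′ at x = 0 gives r = (k₁ − k₂)/(k₁ + k₂), so R = r² = 0.01435 and T = 1 − R = 0.9856.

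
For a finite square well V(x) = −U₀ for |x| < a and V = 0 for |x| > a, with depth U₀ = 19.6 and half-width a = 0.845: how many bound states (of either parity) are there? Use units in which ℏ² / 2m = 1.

Define the well-strength parameter z₀ = (a/ℏ)√(2mU₀) = 0.845 × √(2·0.5·19.6) = 3.741.
The even/odd transcendental equations gain one root per π/2 in z₀, giving N = 1 + ⌊2z₀/π⌋ = 1 + ⌊2.382⌋ = 3.

N = 3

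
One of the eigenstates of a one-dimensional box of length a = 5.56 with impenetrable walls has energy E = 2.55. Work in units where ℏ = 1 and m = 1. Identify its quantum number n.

n = 4

From E_n = n²π²ℏ²/(2ma²) invert to n = √(2ma²E)/(πℏ).
n = (5.56/π) × √(2 × 1 × 2.55) = 3.997 → n = 4.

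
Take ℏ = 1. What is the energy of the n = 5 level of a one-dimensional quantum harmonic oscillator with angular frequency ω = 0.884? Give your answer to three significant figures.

E = 4.86

The oscillator eigenvalues are E_n = ℏω(n + ½), so E_5 = 0.884 × 5.5 = 4.862.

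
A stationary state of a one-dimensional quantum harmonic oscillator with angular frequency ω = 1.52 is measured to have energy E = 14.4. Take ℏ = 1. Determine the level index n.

n = 9

E_n = ℏω(n + ½) ⇒ n = E/(ℏω) − ½ = 14.4/1.52 − 0.5 = 8.974 → n = 9.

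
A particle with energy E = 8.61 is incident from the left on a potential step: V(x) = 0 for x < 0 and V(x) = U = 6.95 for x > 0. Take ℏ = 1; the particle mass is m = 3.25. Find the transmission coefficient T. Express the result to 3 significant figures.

T = 0.848

The wavenumbers are k₁ = √(2mE)/ℏ = 7.481 on the left and k₂ = √(2m(E − U))/ℏ = 3.285 on the right.
Matching ψ and ψ′ at x = 0 gives r = (k₁ − k₂)/(k₁ + k₂), so R = r² = 0.1519 and T = 1 − R = 0.8481.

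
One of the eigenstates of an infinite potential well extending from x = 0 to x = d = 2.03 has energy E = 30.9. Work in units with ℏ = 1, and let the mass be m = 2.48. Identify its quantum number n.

For an infinite well E_n = n²π²ℏ²/(2md²), so n = (d/πℏ)√(2mE).
n = (2.03/π) × √(2 × 2.48 × 30.9) = 8.000 → n = 8.

n = 8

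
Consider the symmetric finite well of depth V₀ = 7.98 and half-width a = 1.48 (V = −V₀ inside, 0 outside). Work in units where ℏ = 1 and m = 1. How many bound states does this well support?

Define the well-strength parameter z₀ = (a/ℏ)√(2mV₀) = 1.48 × √(2·1·7.98) = 5.913.
A new bound state (alternating even/odd) appears each time z₀ passes a multiple of π/2, so N = ⌊2z₀/π⌋ + 1 = ⌊3.764⌋ + 1 = 4.

N = 4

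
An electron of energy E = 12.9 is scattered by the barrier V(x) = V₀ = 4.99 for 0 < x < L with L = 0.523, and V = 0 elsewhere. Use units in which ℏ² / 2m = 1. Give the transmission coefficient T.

T = 0.943

Above the barrier the interior wavenumber is k₂ = √(2m(E − V₀))/ℏ = 2.812, giving phase k₂L = 1.471.
T = [1 + V₀² sin²(k₂L) / (4E(E − V₀))]⁻¹ = 1/1.060 = 0.943.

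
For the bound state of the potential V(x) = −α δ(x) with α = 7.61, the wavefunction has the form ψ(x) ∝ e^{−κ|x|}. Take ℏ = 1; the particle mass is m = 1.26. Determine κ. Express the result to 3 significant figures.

Integrate −(ℏ²/2m)ψ'' − αδ(x)ψ = Eψ from −ε to +ε: the ψ'' term gives ψ'(0⁺) − ψ'(0⁻) and the δ term gives −(2mα/ℏ²)ψ(0).
With ψ ∝ e^{−κ|x|} this yields −2κ = −2mα/ℏ², so κ = mα/ℏ² = 9.589.

κ = 9.59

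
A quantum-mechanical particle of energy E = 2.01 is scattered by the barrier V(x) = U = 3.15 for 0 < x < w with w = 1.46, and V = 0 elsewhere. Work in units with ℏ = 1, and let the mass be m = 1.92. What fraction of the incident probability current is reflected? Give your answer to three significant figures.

R = 0.992

Since E < U the interior solution is evanescent with decay constant κ = √(2m(U − E))/ℏ = 2.092.
κw = 3.055, sinh(κw) = 10.58.
Matching ψ, ψ′ at both faces gives T = [1 + U² sinh²(κw) / (4E(U − E))]⁻¹ = 1/122.3 = 0.00818.
R = 1 − T = 0.992.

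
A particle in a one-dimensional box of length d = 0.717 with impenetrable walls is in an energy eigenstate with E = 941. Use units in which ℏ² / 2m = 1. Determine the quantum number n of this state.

For an infinite well E_n = n²π²ℏ²/(2md²), so n = (d/πℏ)√(2mE).
n = (0.717/π) × √(2 × 0.5 × 941) = 7.001 → n = 7.

n = 7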